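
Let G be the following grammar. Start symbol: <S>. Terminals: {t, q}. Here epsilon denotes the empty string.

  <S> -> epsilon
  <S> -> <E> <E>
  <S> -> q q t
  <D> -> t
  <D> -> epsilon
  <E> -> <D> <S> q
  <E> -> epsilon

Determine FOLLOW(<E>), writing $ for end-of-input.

FIRST(<D>) = {epsilon, t}
FIRST(<S>) = {epsilon, q, t}  (via <E> <E>)
FIRST(<E>) = {epsilon, q, t}  (via <D> <S> q)
FOLLOW(<S>) includes $ since <S> is the start symbol.
FOLLOW(<S>): in <E>-><D> <S> q, <S> is followed by q with FIRST {q}. Thus FOLLOW(<S>) = {$, q}.
FOLLOW(<D>): in <E>-><D> <S> q, <D> is followed by <S> q with FIRST {q, t}. Thus FOLLOW(<D>) = {q, t}.
FOLLOW(<E>): in <S>-><E> <E> (occurrence 1), <E> is followed by <E> with FIRST {epsilon, q, t}; in <S>-><E> <E> (occurrence 1), the suffix after <E> is nullable, so FOLLOW(<E>) ⊇ FOLLOW(<S>) = {$, q}; in <S>-><E> <E> (occurrence 2), the suffix after <E> is empty, so FOLLOW(<E>) ⊇ FOLLOW(<S>) = {$, q}. Thus FOLLOW(<E>) = {$, q, t}.

{$, q, t}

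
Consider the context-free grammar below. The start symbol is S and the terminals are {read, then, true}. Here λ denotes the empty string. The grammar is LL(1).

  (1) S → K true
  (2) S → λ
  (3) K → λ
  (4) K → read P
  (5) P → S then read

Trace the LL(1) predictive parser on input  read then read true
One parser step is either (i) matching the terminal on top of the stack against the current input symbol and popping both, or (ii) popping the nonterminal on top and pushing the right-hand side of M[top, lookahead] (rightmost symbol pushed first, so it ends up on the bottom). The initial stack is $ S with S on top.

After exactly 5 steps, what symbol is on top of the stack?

     Stack               Input                  Action
  1  $ S                 read then read true $  expand S → K true
  2  $ true K            read then read true $  expand K → read P
  3  $ true P read       read then read true $  match read
  4  $ true P            then read true $       expand P → S then read
  5  $ true read then S  then read true $       expand S → λ
Stack after step 5: $ true read then (top = then).

then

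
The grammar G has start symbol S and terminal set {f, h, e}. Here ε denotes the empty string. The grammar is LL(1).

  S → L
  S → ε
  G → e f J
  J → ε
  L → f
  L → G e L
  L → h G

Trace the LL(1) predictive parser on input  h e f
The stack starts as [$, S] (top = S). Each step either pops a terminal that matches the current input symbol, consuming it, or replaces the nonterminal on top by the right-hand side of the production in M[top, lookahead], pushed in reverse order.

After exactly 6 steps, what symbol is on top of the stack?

J

     Stack    Input    Action
  1  $ S      h e f $  expand S → L
  2  $ L      h e f $  expand L → h G
  3  $ G h    h e f $  match h
  4  $ G      e f $    expand G → e f J
  5  $ J f e  e f $    match e
  6  $ J f    f $      match f
Stack after step 6: $ J (top = J).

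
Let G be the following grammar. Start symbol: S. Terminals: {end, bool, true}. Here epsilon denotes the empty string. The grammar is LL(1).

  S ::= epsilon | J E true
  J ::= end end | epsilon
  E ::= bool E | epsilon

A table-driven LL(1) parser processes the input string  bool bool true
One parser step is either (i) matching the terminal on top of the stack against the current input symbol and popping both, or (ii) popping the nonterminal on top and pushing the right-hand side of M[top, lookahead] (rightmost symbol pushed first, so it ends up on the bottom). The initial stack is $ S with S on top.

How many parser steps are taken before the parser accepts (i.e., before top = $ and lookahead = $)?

step 1: stack=$ S  input=bool bool true $  — expand S ::= J E true
step 2: stack=$ true E J  input=bool bool true $  — expand J ::= epsilon
step 3: stack=$ true E  input=bool bool true $  — expand E ::= bool E
step 4: stack=$ true E bool  input=bool bool true $  — match bool
step 5: stack=$ true E  input=bool true $  — expand E ::= bool E
step 6: stack=$ true E bool  input=bool true $  — match bool
step 7: stack=$ true E  input=true $  — expand E ::= epsilon
step 8: stack=$ true  input=true $  — match true
Accept reached after 8 steps.

8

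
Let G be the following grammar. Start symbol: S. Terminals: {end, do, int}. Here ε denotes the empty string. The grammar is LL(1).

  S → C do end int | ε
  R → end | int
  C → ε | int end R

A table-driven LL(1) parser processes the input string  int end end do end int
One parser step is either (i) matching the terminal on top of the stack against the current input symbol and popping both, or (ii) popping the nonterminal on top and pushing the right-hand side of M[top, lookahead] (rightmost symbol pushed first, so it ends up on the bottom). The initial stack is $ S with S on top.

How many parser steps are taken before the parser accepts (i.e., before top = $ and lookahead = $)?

9

step 1: stack=$ S  input=int end end do end int $  — expand S → C do end int
step 2: stack=$ int end do C  input=int end end do end int $  — expand C → int end R
step 3: stack=$ int end do R end int  input=int end end do end int $  — match int
step 4: stack=$ int end do R end  input=end end do end int $  — match end
step 5: stack=$ int end do R  input=end do end int $  — expand R → end
step 6: stack=$ int end do end  input=end do end int $  — match end
step 7: stack=$ int end do  input=do end int $  — match do
step 8: stack=$ int end  input=end int $  — match end
step 9: stack=$ int  input=int $  — match int
Accept reached after 9 steps.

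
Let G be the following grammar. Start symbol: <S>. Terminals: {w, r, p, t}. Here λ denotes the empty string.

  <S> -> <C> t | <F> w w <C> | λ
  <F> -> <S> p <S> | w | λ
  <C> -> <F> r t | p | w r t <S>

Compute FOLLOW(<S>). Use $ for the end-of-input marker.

FIRST(<S>) = {λ, p, r, w}  (via <C> t, <F> w w <C>)
FIRST(<F>) = {λ, p, r, w}  (via <S> p <S>)
FIRST(<C>) = {p, r, w}  (via <F> r t)
FOLLOW(<S>) includes $ since <S> is the start symbol.
FOLLOW(<F>): in <S>-><F> w w <C>, <F> is followed by w w <C> with FIRST {w}; in <C>-><F> r t, <F> is followed by r t with FIRST {r}. Thus FOLLOW(<F>) = {r, w}.
FOLLOW(<S>): in <F>-><S> p <S> (occurrence 1), <S> is followed by p <S> with FIRST {p}; in <F>-><S> p <S> (occurrence 2), the suffix after <S> is empty, so FOLLOW(<S>) ⊇ FOLLOW(<F>) = {r, w}; in <C>->w r t <S>, the suffix after <S> is empty, so FOLLOW(<S>) ⊇ FOLLOW(<C>) = {$, p, r, t, w}. Thus FOLLOW(<S>) = {$, p, r, t, w}.
FOLLOW(<C>): in <S>-><C> t, <C> is followed by t with FIRST {t}; in <S>-><F> w w <C>, the suffix after <C> is empty, so FOLLOW(<C>) ⊇ FOLLOW(<S>) = {$, p, r, t, w}. Thus FOLLOW(<C>) = {$, p, r, t, w}.

{$, p, r, t, w}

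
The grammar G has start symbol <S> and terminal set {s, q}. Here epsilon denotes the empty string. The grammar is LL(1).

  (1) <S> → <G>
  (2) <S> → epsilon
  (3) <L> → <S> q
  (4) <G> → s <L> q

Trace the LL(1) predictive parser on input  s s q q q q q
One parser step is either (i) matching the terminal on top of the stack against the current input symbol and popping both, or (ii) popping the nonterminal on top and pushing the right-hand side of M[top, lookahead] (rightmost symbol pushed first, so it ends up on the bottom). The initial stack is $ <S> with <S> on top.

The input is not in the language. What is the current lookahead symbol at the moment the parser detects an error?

step 1: stack=$ <S>  input=s s q q q q q $  — expand <S> → <G>
step 2: stack=$ <G>  input=s s q q q q q $  — expand <G> → s <L> q
step 3: stack=$ q <L> s  input=s s q q q q q $  — match s
step 4: stack=$ q <L>  input=s q q q q q $  — expand <L> → <S> q
step 5: stack=$ q q <S>  input=s q q q q q $  — expand <S> → <G>
step 6: stack=$ q q <G>  input=s q q q q q $  — expand <G> → s <L> q
step 7: stack=$ q q q <L> s  input=s q q q q q $  — match s
step 8: stack=$ q q q <L>  input=q q q q q $  — expand <L> → <S> q
step 9: stack=$ q q q q <S>  input=q q q q q $  — expand <S> → epsilon
step 10: stack=$ q q q q  input=q q q q q $  — match q
step 11: stack=$ q q q  input=q q q q $  — match q
step 12: stack=$ q q  input=q q q $  — match q
step 13: stack=$ q  input=q q $  — match q
step 14: stack=$  input=q $  — error: stack empty but input remains

q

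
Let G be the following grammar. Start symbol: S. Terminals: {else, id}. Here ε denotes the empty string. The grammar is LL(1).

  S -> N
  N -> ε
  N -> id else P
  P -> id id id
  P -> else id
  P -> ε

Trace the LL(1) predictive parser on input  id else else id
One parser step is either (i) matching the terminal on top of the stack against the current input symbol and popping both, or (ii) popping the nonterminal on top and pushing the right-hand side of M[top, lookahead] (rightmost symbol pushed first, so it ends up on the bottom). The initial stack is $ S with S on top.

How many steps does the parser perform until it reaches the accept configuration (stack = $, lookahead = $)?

7

     Stack        Input              Action
  1  $ S          id else else id $  expand S -> N
  2  $ N          id else else id $  expand N -> id else P
  3  $ P else id  id else else id $  match id
  4  $ P else     else else id $     match else
  5  $ P          else id $          expand P -> else id
  6  $ id else    else id $          match else
  7  $ id         id $               match id
Accept reached after 7 steps.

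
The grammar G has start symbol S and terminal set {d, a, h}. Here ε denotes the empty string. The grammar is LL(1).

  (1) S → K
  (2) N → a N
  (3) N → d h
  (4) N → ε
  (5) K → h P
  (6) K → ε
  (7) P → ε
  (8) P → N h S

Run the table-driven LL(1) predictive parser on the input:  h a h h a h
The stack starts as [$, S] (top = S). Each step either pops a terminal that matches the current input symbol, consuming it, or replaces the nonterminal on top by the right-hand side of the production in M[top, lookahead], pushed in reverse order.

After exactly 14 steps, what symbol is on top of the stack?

      Stack      Input          Action
   1  $ S        h a h h a h $  expand S → K
   2  $ K        h a h h a h $  expand K → h P
   3  $ P h      h a h h a h $  match h
   4  $ P        a h h a h $    expand P → N h S
   5  $ S h N    a h h a h $    expand N → a N
   6  $ S h N a  a h h a h $    match a
   7  $ S h N    h h a h $      expand N → ε
   8  $ S h      h h a h $      match h
   9  $ S        h a h $        expand S → K
  10  $ K        h a h $        expand K → h P
  11  $ P h      h a h $        match h
  12  $ P        a h $          expand P → N h S
  13  $ S h N    a h $          expand N → a N
  14  $ S h N a  a h $          match a
Stack after step 14: $ S h N (top = N).

N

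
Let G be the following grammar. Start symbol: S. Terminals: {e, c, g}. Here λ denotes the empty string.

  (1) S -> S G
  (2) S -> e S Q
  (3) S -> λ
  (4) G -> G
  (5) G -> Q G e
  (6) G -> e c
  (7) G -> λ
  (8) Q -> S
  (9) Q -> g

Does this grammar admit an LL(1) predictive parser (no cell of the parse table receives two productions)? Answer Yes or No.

FIRST(S) = {λ, e, g}
FIRST(G) = {λ, e, g}
FIRST(Q) = {λ, e, g}
FOLLOW(S) = {$, e, g}
FOLLOW(G) = {$, e, g}
FOLLOW(Q) = {$, e, g}
Cell M[G, $] receives both G -> G and G -> λ — the grammar is not LL(1).

No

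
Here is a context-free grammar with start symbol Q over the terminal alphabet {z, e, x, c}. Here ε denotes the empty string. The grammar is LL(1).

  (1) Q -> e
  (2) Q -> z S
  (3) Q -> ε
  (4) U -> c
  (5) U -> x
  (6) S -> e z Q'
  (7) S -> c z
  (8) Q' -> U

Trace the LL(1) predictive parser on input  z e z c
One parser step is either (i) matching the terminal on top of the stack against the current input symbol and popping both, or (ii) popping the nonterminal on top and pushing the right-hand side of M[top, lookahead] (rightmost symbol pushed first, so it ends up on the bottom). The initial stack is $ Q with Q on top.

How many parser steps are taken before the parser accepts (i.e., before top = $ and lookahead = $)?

step 1: stack=$ Q  input=z e z c $  — expand Q -> z S
step 2: stack=$ S z  input=z e z c $  — match z
step 3: stack=$ S  input=e z c $  — expand S -> e z Q'
step 4: stack=$ Q' z e  input=e z c $  — match e
step 5: stack=$ Q' z  input=z c $  — match z
step 6: stack=$ Q'  input=c $  — expand Q' -> U
step 7: stack=$ U  input=c $  — expand U -> c
step 8: stack=$ c  input=c $  — match c
Accept reached after 8 steps.

8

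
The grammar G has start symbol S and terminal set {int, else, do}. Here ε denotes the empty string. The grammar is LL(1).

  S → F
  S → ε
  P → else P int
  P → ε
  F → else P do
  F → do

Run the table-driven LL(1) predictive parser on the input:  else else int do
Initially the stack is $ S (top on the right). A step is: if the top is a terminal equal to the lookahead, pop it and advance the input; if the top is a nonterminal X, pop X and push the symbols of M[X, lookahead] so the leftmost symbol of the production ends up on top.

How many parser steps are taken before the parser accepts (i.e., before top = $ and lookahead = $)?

8

     Stack            Input               Action
  1  $ S              else else int do $  expand S → F
  2  $ F              else else int do $  expand F → else P do
  3  $ do P else      else else int do $  match else
  4  $ do P           else int do $       expand P → else P int
  5  $ do int P else  else int do $       match else
  6  $ do int P       int do $            expand P → ε
  7  $ do int         int do $            match int
  8  $ do             do $                match do
Accept reached after 8 steps.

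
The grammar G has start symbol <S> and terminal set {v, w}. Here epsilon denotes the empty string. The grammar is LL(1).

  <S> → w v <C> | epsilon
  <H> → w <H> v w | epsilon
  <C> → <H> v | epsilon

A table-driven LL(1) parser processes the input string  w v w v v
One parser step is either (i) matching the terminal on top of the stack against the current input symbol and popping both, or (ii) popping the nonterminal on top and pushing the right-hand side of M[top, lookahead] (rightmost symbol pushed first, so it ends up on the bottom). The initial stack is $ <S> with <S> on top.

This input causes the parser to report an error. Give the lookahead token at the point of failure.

v

     Stack          Input        Action
  1  $ <S>          w v w v v $  expand <S> → w v <C>
  2  $ <C> v w      w v w v v $  match w
  3  $ <C> v        v w v v $    match v
  4  $ <C>          w v v $      expand <C> → <H> v
  5  $ v <H>        w v v $      expand <H> → w <H> v w
  6  $ v w v <H> w  w v v $      match w
  7  $ v w v <H>    v v $        expand <H> → epsilon
  8  $ v w v        v v $        match v
  9  $ v w          v $          error: top is terminal w but lookahead is v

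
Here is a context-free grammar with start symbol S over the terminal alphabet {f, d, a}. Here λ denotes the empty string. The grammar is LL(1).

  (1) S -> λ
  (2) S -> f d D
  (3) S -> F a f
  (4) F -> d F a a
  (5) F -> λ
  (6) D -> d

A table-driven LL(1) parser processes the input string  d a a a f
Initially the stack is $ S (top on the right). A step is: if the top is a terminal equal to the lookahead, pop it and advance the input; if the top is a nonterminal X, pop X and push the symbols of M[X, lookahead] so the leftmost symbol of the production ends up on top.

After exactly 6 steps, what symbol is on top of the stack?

a

step 1: stack=$ S  input=d a a a f $  — expand S -> F a f
step 2: stack=$ f a F  input=d a a a f $  — expand F -> d F a a
step 3: stack=$ f a a a F d  input=d a a a f $  — match d
step 4: stack=$ f a a a F  input=a a a f $  — expand F -> λ
step 5: stack=$ f a a a  input=a a a f $  — match a
step 6: stack=$ f a a  input=a a f $  — match a
Stack after step 6: $ f a (top = a).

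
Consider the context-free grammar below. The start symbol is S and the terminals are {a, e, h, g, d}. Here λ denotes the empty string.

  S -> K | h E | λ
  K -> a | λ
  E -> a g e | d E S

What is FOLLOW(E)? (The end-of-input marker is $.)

{$, a, h}

FIRST(K) = {λ, a}
FIRST(E) = {a, d}
FIRST(S) = {λ, a, h}  (via K)
FOLLOW(S) includes $ since S is the start symbol.
FOLLOW(S): in E->d E S, the suffix after S is empty, so FOLLOW(S) ⊇ FOLLOW(E) = {$, a, h}. Thus FOLLOW(S) = {$, a, h}.
FOLLOW(K): in S->K, the suffix after K is empty, so FOLLOW(K) ⊇ FOLLOW(S) = {$, a, h}. Thus FOLLOW(K) = {$, a, h}.
FOLLOW(E): in S->h E, the suffix after E is empty, so FOLLOW(E) ⊇ FOLLOW(S) = {$, a, h}; in E->d E S, E is followed by S with FIRST {λ, a, h}; in E->d E S, the suffix after E is nullable (adds nothing new). Thus FOLLOW(E) = {$, a, h}.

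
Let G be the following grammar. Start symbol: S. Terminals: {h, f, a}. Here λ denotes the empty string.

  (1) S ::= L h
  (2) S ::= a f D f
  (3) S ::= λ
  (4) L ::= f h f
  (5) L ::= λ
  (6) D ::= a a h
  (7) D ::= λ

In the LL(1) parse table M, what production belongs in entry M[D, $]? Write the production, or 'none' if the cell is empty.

FIRST(L): from L::=f h f we get {f}; from L::=λ we get {λ}. So FIRST(L) = {λ, f}.
FIRST(D): from D::=a a h we get {a}; from D::=λ we get {λ}. So FIRST(D) = {λ, a}.
FIRST(S): from S::=L h we get {f, h}; from S::=a f D f we get {a}; from S::=λ we get {λ}. So FIRST(S) = {λ, a, f, h}.
FOLLOW(S) includes $ since S is the start symbol.
FOLLOW(D): in S::=a f D f, D is followed by f with FIRST {f}. Thus FOLLOW(D) = {f}.
For D ::= a a h: FIRST(a a h) = {a}, so it goes in M[D, t] for t ∈ {a}.
For D ::= λ: FIRST(λ) = {λ}, so it goes in M[D, t] for t ∈ {}; since λ ∈ FIRST, also for every t ∈ FOLLOW(D) = {f}.
None of these place a production in M[D, $].

none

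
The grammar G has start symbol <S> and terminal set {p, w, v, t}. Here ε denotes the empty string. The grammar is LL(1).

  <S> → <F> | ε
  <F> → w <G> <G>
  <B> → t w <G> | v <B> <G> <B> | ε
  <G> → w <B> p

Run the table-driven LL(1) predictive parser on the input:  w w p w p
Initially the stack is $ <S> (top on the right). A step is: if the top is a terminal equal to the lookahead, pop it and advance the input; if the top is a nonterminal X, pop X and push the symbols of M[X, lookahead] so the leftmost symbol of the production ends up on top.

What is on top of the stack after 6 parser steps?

     Stack          Input        Action
  1  $ <S>          w w p w p $  expand <S> → <F>
  2  $ <F>          w w p w p $  expand <F> → w <G> <G>
  3  $ <G> <G> w    w w p w p $  match w
  4  $ <G> <G>      w p w p $    expand <G> → w <B> p
  5  $ <G> p <B> w  w p w p $    match w
  6  $ <G> p <B>    p w p $      expand <B> → ε
Stack after step 6: $ <G> p (top = p).

p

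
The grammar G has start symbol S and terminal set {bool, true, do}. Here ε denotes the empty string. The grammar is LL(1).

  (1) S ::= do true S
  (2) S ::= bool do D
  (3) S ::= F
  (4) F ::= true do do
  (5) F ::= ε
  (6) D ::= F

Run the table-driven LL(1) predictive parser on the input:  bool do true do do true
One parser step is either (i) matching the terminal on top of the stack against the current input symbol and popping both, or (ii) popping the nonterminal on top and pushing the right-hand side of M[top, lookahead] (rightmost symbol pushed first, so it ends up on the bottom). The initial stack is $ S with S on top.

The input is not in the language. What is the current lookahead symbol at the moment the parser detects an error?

step 1: stack=$ S  input=bool do true do do true $  — expand S ::= bool do D
step 2: stack=$ D do bool  input=bool do true do do true $  — match bool
step 3: stack=$ D do  input=do true do do true $  — match do
step 4: stack=$ D  input=true do do true $  — expand D ::= F
step 5: stack=$ F  input=true do do true $  — expand F ::= true do do
step 6: stack=$ do do true  input=true do do true $  — match true
step 7: stack=$ do do  input=do do true $  — match do
step 8: stack=$ do  input=do true $  — match do
step 9: stack=$  input=true $  — error: stack empty but input remains

true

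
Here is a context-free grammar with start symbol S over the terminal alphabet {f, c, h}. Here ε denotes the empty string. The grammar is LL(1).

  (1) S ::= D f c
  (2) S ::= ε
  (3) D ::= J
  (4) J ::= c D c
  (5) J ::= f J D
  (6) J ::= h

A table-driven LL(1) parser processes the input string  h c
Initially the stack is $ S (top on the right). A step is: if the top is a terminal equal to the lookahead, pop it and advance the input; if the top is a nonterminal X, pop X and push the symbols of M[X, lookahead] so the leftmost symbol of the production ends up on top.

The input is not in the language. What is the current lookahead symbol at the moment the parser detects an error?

c

step 1: stack=$ S  input=h c $  — expand S ::= D f c
step 2: stack=$ c f D  input=h c $  — expand D ::= J
step 3: stack=$ c f J  input=h c $  — expand J ::= h
step 4: stack=$ c f h  input=h c $  — match h
step 5: stack=$ c f  input=c $  — error: top is terminal f but lookahead is c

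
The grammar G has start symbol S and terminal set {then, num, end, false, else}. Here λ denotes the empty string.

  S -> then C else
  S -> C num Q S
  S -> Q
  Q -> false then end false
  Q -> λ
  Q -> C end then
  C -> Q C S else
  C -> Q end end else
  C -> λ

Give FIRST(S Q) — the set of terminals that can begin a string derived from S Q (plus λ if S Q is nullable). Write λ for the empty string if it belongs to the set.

{λ, else, end, false, num, then}

FIRST(S): from S->then C else we get {then}; from S->C num Q S we get {else, end, false, num, then}; from S->Q we get {λ, else, end, false, num, then}. So FIRST(S) = {λ, else, end, false, num, then}.
FIRST(Q): from Q->false then end false we get {false}; from Q->λ we get {λ}; from Q->C end then we get {else, end, false, num, then}. So FIRST(Q) = {λ, else, end, false, num, then}.
FIRST(C): from C->Q C S else we get {else, end, false, num, then}; from C->Q end end else we get {else, end, false, num, then}; from C->λ we get {λ}. So FIRST(C) = {λ, else, end, false, num, then}.
FIRST(S Q): take FIRST of each symbol in turn, carrying on past any symbol whose FIRST contains λ; result {λ, else, end, false, num, then}.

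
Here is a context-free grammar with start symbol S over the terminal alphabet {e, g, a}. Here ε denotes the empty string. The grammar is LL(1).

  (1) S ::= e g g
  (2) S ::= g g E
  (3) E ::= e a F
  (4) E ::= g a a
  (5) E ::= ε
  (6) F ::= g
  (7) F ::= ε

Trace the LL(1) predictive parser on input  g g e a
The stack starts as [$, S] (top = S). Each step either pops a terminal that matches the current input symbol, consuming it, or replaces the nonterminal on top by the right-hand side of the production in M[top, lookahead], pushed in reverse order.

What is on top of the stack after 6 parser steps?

     Stack    Input      Action
  1  $ S      g g e a $  expand S ::= g g E
  2  $ E g g  g g e a $  match g
  3  $ E g    g e a $    match g
  4  $ E      e a $      expand E ::= e a F
  5  $ F a e  e a $      match e
  6  $ F a    a $        match a
Stack after step 6: $ F (top = F).

F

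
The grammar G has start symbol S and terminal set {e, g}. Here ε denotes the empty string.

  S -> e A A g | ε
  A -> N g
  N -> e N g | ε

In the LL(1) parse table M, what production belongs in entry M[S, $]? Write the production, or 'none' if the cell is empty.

FIRST(S) = {ε, e}
FIRST(N) = {ε, e}
FIRST(A) = {e, g}  (via N g)
FOLLOW(S) includes $ since S is the start symbol.
FOLLOW(S): S appears on no right-hand side. Thus FOLLOW(S) = {$}.
For S -> e A A g: FIRST(e A A g) = {e}, so it goes in M[S, t] for t ∈ {e}.
For S -> ε: FIRST(ε) = {ε}, so it goes in M[S, t] for t ∈ {}; since ε ∈ FIRST, also for every t ∈ FOLLOW(S) = {$}.

S -> ε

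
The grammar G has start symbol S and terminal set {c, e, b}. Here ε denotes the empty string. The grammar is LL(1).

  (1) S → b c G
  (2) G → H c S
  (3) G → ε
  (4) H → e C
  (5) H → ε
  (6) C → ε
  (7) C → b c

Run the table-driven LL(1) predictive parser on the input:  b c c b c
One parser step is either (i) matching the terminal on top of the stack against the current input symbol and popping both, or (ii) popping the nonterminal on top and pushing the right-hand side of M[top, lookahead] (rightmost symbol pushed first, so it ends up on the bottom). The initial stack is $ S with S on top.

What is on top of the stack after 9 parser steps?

     Stack    Input        Action
  1  $ S      b c c b c $  expand S → b c G
  2  $ G c b  b c c b c $  match b
  3  $ G c    c c b c $    match c
  4  $ G      c b c $      expand G → H c S
  5  $ S c H  c b c $      expand H → ε
  6  $ S c    c b c $      match c
  7  $ S      b c $        expand S → b c G
  8  $ G c b  b c $        match b
  9  $ G c    c $          match c
Stack after step 9: $ G (top = G).

G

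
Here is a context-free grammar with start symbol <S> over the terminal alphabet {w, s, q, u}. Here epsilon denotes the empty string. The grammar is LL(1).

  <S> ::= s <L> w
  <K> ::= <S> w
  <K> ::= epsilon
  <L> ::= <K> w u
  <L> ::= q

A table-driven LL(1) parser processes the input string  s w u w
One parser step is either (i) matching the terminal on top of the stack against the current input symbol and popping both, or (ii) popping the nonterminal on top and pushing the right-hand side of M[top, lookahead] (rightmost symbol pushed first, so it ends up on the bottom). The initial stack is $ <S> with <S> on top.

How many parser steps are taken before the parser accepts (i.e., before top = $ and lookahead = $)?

7

     Stack        Input      Action
  1  $ <S>        s w u w $  expand <S> ::= s <L> w
  2  $ w <L> s    s w u w $  match s
  3  $ w <L>      w u w $    expand <L> ::= <K> w u
  4  $ w u w <K>  w u w $    expand <K> ::= epsilon
  5  $ w u w      w u w $    match w
  6  $ w u        u w $      match u
  7  $ w          w $        match w
Accept reached after 7 steps.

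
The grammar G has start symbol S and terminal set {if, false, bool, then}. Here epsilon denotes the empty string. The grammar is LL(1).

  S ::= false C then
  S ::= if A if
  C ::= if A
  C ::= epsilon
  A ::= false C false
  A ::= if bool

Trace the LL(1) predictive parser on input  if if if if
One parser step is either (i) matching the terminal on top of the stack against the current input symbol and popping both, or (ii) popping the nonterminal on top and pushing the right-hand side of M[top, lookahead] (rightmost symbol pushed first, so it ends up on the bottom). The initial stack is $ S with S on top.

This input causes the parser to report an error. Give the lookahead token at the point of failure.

     Stack         Input          Action
  1  $ S           if if if if $  expand S ::= if A if
  2  $ if A if     if if if if $  match if
  3  $ if A        if if if $     expand A ::= if bool
  4  $ if bool if  if if if $     match if
  5  $ if bool     if if $        error: top is terminal bool but lookahead is if

if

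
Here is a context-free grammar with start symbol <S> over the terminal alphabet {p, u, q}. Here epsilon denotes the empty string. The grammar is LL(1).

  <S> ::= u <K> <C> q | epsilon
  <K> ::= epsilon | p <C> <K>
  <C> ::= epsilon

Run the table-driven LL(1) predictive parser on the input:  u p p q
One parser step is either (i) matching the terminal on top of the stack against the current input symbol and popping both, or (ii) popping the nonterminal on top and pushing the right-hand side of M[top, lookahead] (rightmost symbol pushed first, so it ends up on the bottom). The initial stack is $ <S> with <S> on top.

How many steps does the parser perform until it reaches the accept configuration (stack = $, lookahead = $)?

      Stack              Input      Action
   1  $ <S>              u p p q $  expand <S> ::= u <K> <C> q
   2  $ q <C> <K> u      u p p q $  match u
   3  $ q <C> <K>        p p q $    expand <K> ::= p <C> <K>
   4  $ q <C> <K> <C> p  p p q $    match p
   5  $ q <C> <K> <C>    p q $      expand <C> ::= epsilon
   6  $ q <C> <K>        p q $      expand <K> ::= p <C> <K>
   7  $ q <C> <K> <C> p  p q $      match p
   8  $ q <C> <K> <C>    q $        expand <C> ::= epsilon
   9  $ q <C> <K>        q $        expand <K> ::= epsilon
  10  $ q <C>            q $        expand <C> ::= epsilon
  11  $ q                q $        match q
Accept reached after 11 steps.

11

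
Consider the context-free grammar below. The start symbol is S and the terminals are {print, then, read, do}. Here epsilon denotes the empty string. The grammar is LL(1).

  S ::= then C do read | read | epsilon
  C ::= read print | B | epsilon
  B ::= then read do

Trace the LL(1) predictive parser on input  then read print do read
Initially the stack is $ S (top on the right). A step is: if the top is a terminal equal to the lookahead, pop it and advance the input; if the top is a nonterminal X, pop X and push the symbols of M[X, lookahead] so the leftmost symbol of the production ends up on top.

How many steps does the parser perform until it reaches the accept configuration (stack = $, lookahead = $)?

7

     Stack                 Input                      Action
  1  $ S                   then read print do read $  expand S ::= then C do read
  2  $ read do C then      then read print do read $  match then
  3  $ read do C           read print do read $       expand C ::= read print
  4  $ read do print read  read print do read $       match read
  5  $ read do print       print do read $            match print
  6  $ read do             do read $                  match do
  7  $ read                read $                     match read
Accept reached after 7 steps.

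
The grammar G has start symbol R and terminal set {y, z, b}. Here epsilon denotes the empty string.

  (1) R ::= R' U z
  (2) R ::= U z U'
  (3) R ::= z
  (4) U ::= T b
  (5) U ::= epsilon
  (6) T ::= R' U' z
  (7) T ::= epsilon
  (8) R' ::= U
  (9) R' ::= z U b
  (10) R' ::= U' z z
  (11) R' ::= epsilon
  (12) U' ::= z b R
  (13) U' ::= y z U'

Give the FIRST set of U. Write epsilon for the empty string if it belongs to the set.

FIRST(U'): from U'::=z b R we get {z}; from U'::=y z U' we get {y}. So FIRST(U') = {y, z}.
FIRST(R): from R::=R' U z we get {b, y, z}; from R::=U z U' we get {b, y, z}; from R::=z we get {z}. So FIRST(R) = {b, y, z}.
FIRST(U): from U::=T b we get {b, y, z}; from U::=epsilon we get {epsilon}. So FIRST(U) = {epsilon, b, y, z}.
FIRST(R'): from R'::=U we get {epsilon, b, y, z}; from R'::=z U b we get {z}; from R'::=U' z z we get {y, z}; from R'::=epsilon we get {epsilon}. So FIRST(R') = {epsilon, b, y, z}.
FIRST(T): from T::=R' U' z we get {b, y, z}; from T::=epsilon we get {epsilon}. So FIRST(T) = {epsilon, b, y, z}.

{epsilon, b, y, z}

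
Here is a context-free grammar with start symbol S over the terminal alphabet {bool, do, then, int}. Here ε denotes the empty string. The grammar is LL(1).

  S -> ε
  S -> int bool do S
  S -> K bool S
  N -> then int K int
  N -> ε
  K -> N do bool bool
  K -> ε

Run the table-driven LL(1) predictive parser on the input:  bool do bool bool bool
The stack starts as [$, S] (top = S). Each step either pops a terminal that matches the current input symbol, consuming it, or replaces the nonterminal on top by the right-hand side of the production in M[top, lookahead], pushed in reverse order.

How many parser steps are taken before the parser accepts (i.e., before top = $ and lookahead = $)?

11

step 1: stack=$ S  input=bool do bool bool bool $  — expand S -> K bool S
step 2: stack=$ S bool K  input=bool do bool bool bool $  — expand K -> ε
step 3: stack=$ S bool  input=bool do bool bool bool $  — match bool
step 4: stack=$ S  input=do bool bool bool $  — expand S -> K bool S
step 5: stack=$ S bool K  input=do bool bool bool $  — expand K -> N do bool bool
step 6: stack=$ S bool bool bool do N  input=do bool bool bool $  — expand N -> ε
step 7: stack=$ S bool bool bool do  input=do bool bool bool $  — match do
step 8: stack=$ S bool bool bool  input=bool bool bool $  — match bool
step 9: stack=$ S bool bool  input=bool bool $  — match bool
step 10: stack=$ S bool  input=bool $  — match bool
step 11: stack=$ S  input=$  — expand S -> ε
Accept reached after 11 steps.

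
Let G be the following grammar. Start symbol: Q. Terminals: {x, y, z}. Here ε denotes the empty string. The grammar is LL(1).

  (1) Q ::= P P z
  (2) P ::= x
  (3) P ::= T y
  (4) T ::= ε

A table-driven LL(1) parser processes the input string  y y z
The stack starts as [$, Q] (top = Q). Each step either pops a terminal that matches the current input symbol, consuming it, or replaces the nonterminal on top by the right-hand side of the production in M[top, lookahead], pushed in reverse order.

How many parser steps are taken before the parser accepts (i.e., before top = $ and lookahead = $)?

     Stack      Input    Action
  1  $ Q        y y z $  expand Q ::= P P z
  2  $ z P P    y y z $  expand P ::= T y
  3  $ z P y T  y y z $  expand T ::= ε
  4  $ z P y    y y z $  match y
  5  $ z P      y z $    expand P ::= T y
  6  $ z y T    y z $    expand T ::= ε
  7  $ z y      y z $    match y
  8  $ z        z $      match z
Accept reached after 8 steps.

8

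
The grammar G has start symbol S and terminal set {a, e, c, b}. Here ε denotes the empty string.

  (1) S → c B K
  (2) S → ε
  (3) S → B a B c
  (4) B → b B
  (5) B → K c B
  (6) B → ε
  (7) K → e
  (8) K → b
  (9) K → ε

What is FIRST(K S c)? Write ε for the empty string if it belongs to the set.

FIRST(K): from K→e we get {e}; from K→b we get {b}; from K→ε we get {ε}. So FIRST(K) = {ε, b, e}.
FIRST(B): from B→b B we get {b}; from B→K c B we get {b, c, e}; from B→ε we get {ε}. So FIRST(B) = {ε, b, c, e}.
FIRST(S): from S→c B K we get {c}; from S→ε we get {ε}; from S→B a B c we get {a, b, c, e}. So FIRST(S) = {ε, a, b, c, e}.
FIRST(K S c): take FIRST of each symbol in turn, carrying on past any symbol whose FIRST contains ε; result {a, b, c, e}.

{a, b, c, e}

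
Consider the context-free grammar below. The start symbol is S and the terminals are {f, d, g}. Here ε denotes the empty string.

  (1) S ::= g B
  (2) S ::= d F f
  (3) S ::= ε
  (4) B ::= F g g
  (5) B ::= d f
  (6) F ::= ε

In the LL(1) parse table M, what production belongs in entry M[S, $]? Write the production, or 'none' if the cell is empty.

FIRST(S): from S::=g B we get {g}; from S::=d F f we get {d}; from S::=ε we get {ε}. So FIRST(S) = {ε, d, g}.
FIRST(F): from F::=ε we get {ε}. So FIRST(F) = {ε}.
FIRST(B): from B::=F g g we get {g}; from B::=d f we get {d}. So FIRST(B) = {d, g}.
FOLLOW(S) includes $ since S is the start symbol.
FOLLOW(S): S appears on no right-hand side. Thus FOLLOW(S) = {$}.
For S ::= g B: FIRST(g B) = {g}, so it goes in M[S, t] for t ∈ {g}.
For S ::= d F f: FIRST(d F f) = {d}, so it goes in M[S, t] for t ∈ {d}.
For S ::= ε: FIRST(ε) = {ε}, so it goes in M[S, t] for t ∈ {}; since ε ∈ FIRST, also for every t ∈ FOLLOW(S) = {$}.

S ::= ε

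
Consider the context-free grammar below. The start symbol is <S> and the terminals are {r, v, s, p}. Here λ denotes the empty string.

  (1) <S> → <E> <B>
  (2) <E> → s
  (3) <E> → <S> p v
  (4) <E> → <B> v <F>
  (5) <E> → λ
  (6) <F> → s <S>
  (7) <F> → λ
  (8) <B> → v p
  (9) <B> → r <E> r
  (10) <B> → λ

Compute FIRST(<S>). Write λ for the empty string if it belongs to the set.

{λ, p, r, s, v}

FIRST(<F>): from <F>→s <S> we get {s}; from <F>→λ we get {λ}. So FIRST(<F>) = {λ, s}.
FIRST(<B>): from <B>→v p we get {v}; from <B>→r <E> r we get {r}; from <B>→λ we get {λ}. So FIRST(<B>) = {λ, r, v}.
FIRST(<S>): from <S>→<E> <B> we get {λ, p, r, s, v}. So FIRST(<S>) = {λ, p, r, s, v}.
FIRST(<E>): from <E>→s we get {s}; from <E>→<S> p v we get {p, r, s, v}; from <E>→<B> v <F> we get {r, v}; from <E>→λ we get {λ}. So FIRST(<E>) = {λ, p, r, s, v}.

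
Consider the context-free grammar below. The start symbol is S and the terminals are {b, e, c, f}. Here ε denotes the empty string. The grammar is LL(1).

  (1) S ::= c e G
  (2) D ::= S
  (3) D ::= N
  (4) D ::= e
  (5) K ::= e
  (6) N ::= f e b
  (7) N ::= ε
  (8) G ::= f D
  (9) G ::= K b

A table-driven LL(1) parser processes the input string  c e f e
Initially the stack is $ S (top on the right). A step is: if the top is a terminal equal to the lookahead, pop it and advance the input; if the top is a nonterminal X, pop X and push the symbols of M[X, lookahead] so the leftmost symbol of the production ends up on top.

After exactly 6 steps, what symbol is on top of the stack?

step 1: stack=$ S  input=c e f e $  — expand S ::= c e G
step 2: stack=$ G e c  input=c e f e $  — match c
step 3: stack=$ G e  input=e f e $  — match e
step 4: stack=$ G  input=f e $  — expand G ::= f D
step 5: stack=$ D f  input=f e $  — match f
step 6: stack=$ D  input=e $  — expand D ::= e
Stack after step 6: $ e (top = e).

e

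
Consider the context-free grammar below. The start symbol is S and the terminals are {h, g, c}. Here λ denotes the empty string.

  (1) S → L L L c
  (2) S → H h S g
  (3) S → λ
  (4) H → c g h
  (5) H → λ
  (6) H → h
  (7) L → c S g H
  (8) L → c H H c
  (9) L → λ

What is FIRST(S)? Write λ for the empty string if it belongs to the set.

FIRST(H) = {λ, c, h}
FIRST(L) = {λ, c}
FIRST(S) = {λ, c, h}  (via L L L c, H h S g)

{λ, c, h}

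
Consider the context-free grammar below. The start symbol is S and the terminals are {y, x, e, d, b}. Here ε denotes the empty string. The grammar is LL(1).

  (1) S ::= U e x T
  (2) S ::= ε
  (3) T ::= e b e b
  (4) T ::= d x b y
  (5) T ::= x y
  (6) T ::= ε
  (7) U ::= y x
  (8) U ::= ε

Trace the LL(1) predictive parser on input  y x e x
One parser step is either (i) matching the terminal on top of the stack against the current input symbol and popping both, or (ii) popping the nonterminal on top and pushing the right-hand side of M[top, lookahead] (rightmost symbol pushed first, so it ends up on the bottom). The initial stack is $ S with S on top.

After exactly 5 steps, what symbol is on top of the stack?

step 1: stack=$ S  input=y x e x $  — expand S ::= U e x T
step 2: stack=$ T x e U  input=y x e x $  — expand U ::= y x
step 3: stack=$ T x e x y  input=y x e x $  — match y
step 4: stack=$ T x e x  input=x e x $  — match x
step 5: stack=$ T x e  input=e x $  — match e
Stack after step 5: $ T x (top = x).

x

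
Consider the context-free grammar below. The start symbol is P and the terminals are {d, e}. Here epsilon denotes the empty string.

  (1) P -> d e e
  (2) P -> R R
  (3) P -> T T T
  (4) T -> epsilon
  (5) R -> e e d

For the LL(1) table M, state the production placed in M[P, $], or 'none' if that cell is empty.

FIRST(T): from T->epsilon we get {epsilon}. So FIRST(T) = {epsilon}.
FIRST(R): from R->e e d we get {e}. So FIRST(R) = {e}.
FIRST(P): from P->d e e we get {d}; from P->R R we get {e}; from P->T T T we get {epsilon}. So FIRST(P) = {epsilon, d, e}.
FOLLOW(P) includes $ since P is the start symbol.
FOLLOW(P): P appears on no right-hand side. Thus FOLLOW(P) = {$}.
For P -> d e e: FIRST(d e e) = {d}, so it goes in M[P, t] for t ∈ {d}.
For P -> R R: FIRST(R R) = {e}, so it goes in M[P, t] for t ∈ {e}.
For P -> T T T: FIRST(T T T) = {epsilon}, so it goes in M[P, t] for t ∈ {}; since epsilon ∈ FIRST, also for every t ∈ FOLLOW(P) = {$}.

P -> T T T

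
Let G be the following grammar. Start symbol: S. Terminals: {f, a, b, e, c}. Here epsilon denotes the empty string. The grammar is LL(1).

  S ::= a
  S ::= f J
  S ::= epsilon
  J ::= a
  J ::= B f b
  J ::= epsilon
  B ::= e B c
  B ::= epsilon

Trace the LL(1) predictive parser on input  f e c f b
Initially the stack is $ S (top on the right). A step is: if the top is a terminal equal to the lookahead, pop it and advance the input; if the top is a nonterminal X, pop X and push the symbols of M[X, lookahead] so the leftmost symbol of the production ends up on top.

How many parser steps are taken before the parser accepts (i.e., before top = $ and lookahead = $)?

step 1: stack=$ S  input=f e c f b $  — expand S ::= f J
step 2: stack=$ J f  input=f e c f b $  — match f
step 3: stack=$ J  input=e c f b $  — expand J ::= B f b
step 4: stack=$ b f B  input=e c f b $  — expand B ::= e B c
step 5: stack=$ b f c B e  input=e c f b $  — match e
step 6: stack=$ b f c B  input=c f b $  — expand B ::= epsilon
step 7: stack=$ b f c  input=c f b $  — match c
step 8: stack=$ b f  input=f b $  — match f
step 9: stack=$ b  input=b $  — match b
Accept reached after 9 steps.

9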